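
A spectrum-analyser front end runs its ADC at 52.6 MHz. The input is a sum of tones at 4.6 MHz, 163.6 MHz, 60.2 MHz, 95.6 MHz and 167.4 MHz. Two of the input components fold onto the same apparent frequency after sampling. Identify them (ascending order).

95.6 MHz, 167.4 MHz

fs/2 = 26.3 MHz.
4.6 MHz ≤ fs/2 = 26.3 MHz, passes unchanged.
163.6 MHz mod fs = 5.8 MHz.
5.8 MHz ≤ fs/2 = 26.3 MHz, appears at 5.8 MHz.
60.2 MHz mod fs = 7.6 MHz.
7.6 MHz ≤ fs/2 = 26.3 MHz, appears at 7.6 MHz.
95.6 MHz mod fs = 43 MHz.
43 MHz > fs/2 = 26.3 MHz, folds to fs − 43 MHz = 9.6 MHz.
167.4 MHz mod fs = 9.6 MHz.
9.6 MHz ≤ fs/2 = 26.3 MHz, appears at 9.6 MHz.
95.6 MHz and 167.4 MHz both map to 9.6 MHz.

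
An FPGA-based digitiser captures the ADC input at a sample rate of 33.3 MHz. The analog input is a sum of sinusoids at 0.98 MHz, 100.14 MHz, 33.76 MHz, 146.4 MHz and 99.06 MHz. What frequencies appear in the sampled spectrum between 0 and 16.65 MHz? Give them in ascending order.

fs/2 = 16.65 MHz.
0.98 MHz ≤ fs/2 = 16.65 MHz, passes unchanged.
100.14 MHz mod fs = 0.24 MHz.
0.24 MHz ≤ fs/2 = 16.65 MHz, appears at 0.24 MHz.
33.76 MHz mod fs = 0.46 MHz.
0.46 MHz ≤ fs/2 = 16.65 MHz, appears at 0.46 MHz.
146.4 MHz mod fs = 13.2 MHz.
13.2 MHz ≤ fs/2 = 16.65 MHz, appears at 13.2 MHz.
99.06 MHz mod fs = 32.46 MHz.
32.46 MHz > fs/2 = 16.65 MHz, folds to fs − 32.46 MHz = 0.84 MHz.
Distinct values: {0.24 MHz, 0.46 MHz, 0.84 MHz, 0.98 MHz, 13.2 MHz}.

0.24 MHz, 0.46 MHz, 0.84 MHz, 0.98 MHz, 13.2 MHz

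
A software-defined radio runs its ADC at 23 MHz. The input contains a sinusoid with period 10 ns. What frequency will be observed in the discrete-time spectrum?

8 MHz

T = 10 ns → f = 1/T = 100 MHz.
100 MHz mod fs = 8 MHz.
8 MHz ≤ fs/2 = 11.5 MHz, appears at 8 MHz.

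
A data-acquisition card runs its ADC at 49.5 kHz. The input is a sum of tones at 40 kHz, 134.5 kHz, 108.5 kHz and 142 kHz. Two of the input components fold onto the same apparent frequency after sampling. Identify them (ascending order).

fs/2 = 24.75 kHz.
40 kHz > fs/2 = 24.75 kHz, folds to fs − 40 kHz = 9.5 kHz.
134.5 kHz mod fs = 35.5 kHz.
35.5 kHz > fs/2 = 24.75 kHz, folds to fs − 35.5 kHz = 14 kHz.
108.5 kHz mod fs = 9.5 kHz.
9.5 kHz ≤ fs/2 = 24.75 kHz, appears at 9.5 kHz.
142 kHz mod fs = 43 kHz.
43 kHz > fs/2 = 24.75 kHz, folds to fs − 43 kHz = 6.5 kHz.
40 kHz and 108.5 kHz both map to 9.5 kHz.

40 kHz, 108.5 kHz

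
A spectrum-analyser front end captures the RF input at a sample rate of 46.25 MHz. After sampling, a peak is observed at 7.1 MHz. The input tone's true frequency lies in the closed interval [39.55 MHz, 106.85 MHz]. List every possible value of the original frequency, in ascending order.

Frequencies that alias to 7.1 MHz are k·fs ± 7.1 MHz for integer k ≥ 0.
k=0: 7.1 MHz.
k=1: 39.15 MHz, 53.35 MHz.
k=2: 85.4 MHz, 99.6 MHz.
k=3: 131.65 MHz, 145.85 MHz.
Within [39.55 MHz, 106.85 MHz]: 53.35 MHz, 85.4 MHz, 99.6 MHz.

53.35 MHz, 85.4 MHz, 99.6 MHz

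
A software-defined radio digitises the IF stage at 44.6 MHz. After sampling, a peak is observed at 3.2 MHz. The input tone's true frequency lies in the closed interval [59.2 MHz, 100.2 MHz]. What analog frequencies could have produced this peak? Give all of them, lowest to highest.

Frequencies that alias to 3.2 MHz are k·fs ± 3.2 MHz for integer k ≥ 0.
k=0: 3.2 MHz.
k=1: 41.4 MHz, 47.8 MHz.
k=2: 86 MHz, 92.4 MHz.
k=3: 130.6 MHz, 137 MHz.
Within [59.2 MHz, 100.2 MHz]: 86 MHz, 92.4 MHz.

86 MHz, 92.4 MHz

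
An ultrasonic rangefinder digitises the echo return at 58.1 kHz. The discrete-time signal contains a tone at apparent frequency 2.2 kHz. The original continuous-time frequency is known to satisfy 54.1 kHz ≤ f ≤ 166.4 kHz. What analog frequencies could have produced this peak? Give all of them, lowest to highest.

55.9 kHz, 60.3 kHz, 114 kHz, 118.4 kHz

Frequencies that alias to 2.2 kHz are k·fs ± 2.2 kHz for integer k ≥ 0.
k=0: 2.2 kHz.
k=1: 55.9 kHz, 60.3 kHz.
k=2: 114 kHz, 118.4 kHz.
k=3: 172.1 kHz, 176.5 kHz.
Within [54.1 kHz, 166.4 kHz]: 55.9 kHz, 60.3 kHz, 114 kHz, 118.4 kHz.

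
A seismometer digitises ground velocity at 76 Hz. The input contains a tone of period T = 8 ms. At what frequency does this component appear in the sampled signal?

T = 8 ms → f = 1/T = 125 Hz.
125 Hz mod fs = 49 Hz.
49 Hz > fs/2 = 38 Hz, folds to fs − 49 Hz = 27 Hz.

27 Hz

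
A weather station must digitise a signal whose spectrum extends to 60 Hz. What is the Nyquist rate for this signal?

Nyquist rate = 2 × 60 Hz = 120 Hz.

120 Hz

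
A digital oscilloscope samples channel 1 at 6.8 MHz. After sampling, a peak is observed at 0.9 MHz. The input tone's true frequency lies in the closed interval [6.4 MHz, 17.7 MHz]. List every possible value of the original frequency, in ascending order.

Frequencies that alias to 0.9 MHz are k·fs ± 0.9 MHz for integer k ≥ 0.
k=0: 0.9 MHz.
k=1: 5.9 MHz, 7.7 MHz.
k=2: 12.7 MHz, 14.5 MHz.
k=3: 19.5 MHz, 21.3 MHz.
Within [6.4 MHz, 17.7 MHz]: 7.7 MHz, 12.7 MHz, 14.5 MHz.

7.7 MHz, 12.7 MHz, 14.5 MHz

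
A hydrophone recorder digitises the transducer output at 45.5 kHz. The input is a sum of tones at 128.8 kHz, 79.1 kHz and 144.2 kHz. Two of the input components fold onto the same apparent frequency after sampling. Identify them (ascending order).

fs/2 = 22.75 kHz.
128.8 kHz mod fs = 37.8 kHz.
37.8 kHz > fs/2 = 22.75 kHz, folds to fs − 37.8 kHz = 7.7 kHz.
79.1 kHz mod fs = 33.6 kHz.
33.6 kHz > fs/2 = 22.75 kHz, folds to fs − 33.6 kHz = 11.9 kHz.
144.2 kHz mod fs = 7.7 kHz.
7.7 kHz ≤ fs/2 = 22.75 kHz, appears at 7.7 kHz.
128.8 kHz and 144.2 kHz both map to 7.7 kHz.

128.8 kHz, 144.2 kHz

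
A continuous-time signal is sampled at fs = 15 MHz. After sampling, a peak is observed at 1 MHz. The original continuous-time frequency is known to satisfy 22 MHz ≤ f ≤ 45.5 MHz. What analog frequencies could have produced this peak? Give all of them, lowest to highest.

Frequencies that alias to 1 MHz are k·fs ± 1 MHz for integer k ≥ 0.
k=0: 1 MHz.
k=1: 14 MHz, 16 MHz.
k=2: 29 MHz, 31 MHz.
k=3: 44 MHz, 46 MHz.
k=4: 59 MHz, 61 MHz.
Within [22 MHz, 45.5 MHz]: 29 MHz, 31 MHz, 44 MHz.

29 MHz, 31 MHz, 44 MHz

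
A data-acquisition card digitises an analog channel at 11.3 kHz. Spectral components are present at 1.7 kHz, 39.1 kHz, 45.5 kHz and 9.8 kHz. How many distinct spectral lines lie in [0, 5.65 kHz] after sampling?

fs/2 = 5.65 kHz.
1.7 kHz ≤ fs/2 = 5.65 kHz, passes unchanged.
39.1 kHz mod fs = 5.2 kHz.
5.2 kHz ≤ fs/2 = 5.65 kHz, appears at 5.2 kHz.
45.5 kHz mod fs = 0.3 kHz.
0.3 kHz ≤ fs/2 = 5.65 kHz, appears at 0.3 kHz.
9.8 kHz > fs/2 = 5.65 kHz, folds to fs − 9.8 kHz = 1.5 kHz.
Distinct values: {0.3 kHz, 1.5 kHz, 1.7 kHz, 5.2 kHz} → 4.

4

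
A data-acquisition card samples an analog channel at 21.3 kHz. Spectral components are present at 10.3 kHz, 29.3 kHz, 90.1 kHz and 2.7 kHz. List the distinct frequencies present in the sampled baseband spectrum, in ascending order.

2.7 kHz, 4.9 kHz, 8 kHz, 10.3 kHz

fs/2 = 10.65 kHz.
10.3 kHz ≤ fs/2 = 10.65 kHz, passes unchanged.
29.3 kHz mod fs = 8 kHz.
8 kHz ≤ fs/2 = 10.65 kHz, appears at 8 kHz.
90.1 kHz mod fs = 4.9 kHz.
4.9 kHz ≤ fs/2 = 10.65 kHz, appears at 4.9 kHz.
2.7 kHz ≤ fs/2 = 10.65 kHz, passes unchanged.
Distinct values: {2.7 kHz, 4.9 kHz, 8 kHz, 10.3 kHz}.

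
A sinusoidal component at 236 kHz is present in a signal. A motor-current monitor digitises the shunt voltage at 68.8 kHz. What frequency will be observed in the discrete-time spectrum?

236 kHz mod fs = 29.6 kHz.
29.6 kHz ≤ fs/2 = 34.4 kHz, appears at 29.6 kHz.

29.6 kHz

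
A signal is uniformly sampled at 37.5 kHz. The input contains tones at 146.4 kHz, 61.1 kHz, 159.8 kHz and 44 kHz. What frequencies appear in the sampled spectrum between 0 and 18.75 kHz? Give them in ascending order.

3.6 kHz, 6.5 kHz, 9.8 kHz, 13.9 kHz

fs/2 = 18.75 kHz.
146.4 kHz mod fs = 33.9 kHz.
33.9 kHz > fs/2 = 18.75 kHz, folds to fs − 33.9 kHz = 3.6 kHz.
61.1 kHz mod fs = 23.6 kHz.
23.6 kHz > fs/2 = 18.75 kHz, folds to fs − 23.6 kHz = 13.9 kHz.
159.8 kHz mod fs = 9.8 kHz.
9.8 kHz ≤ fs/2 = 18.75 kHz, appears at 9.8 kHz.
44 kHz mod fs = 6.5 kHz.
6.5 kHz ≤ fs/2 = 18.75 kHz, appears at 6.5 kHz.
Distinct values: {3.6 kHz, 6.5 kHz, 9.8 kHz, 13.9 kHz}.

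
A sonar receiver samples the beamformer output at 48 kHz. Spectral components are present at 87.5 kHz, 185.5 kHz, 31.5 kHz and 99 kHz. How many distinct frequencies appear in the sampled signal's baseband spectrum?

4

fs/2 = 24 kHz.
87.5 kHz mod fs = 39.5 kHz.
39.5 kHz > fs/2 = 24 kHz, folds to fs − 39.5 kHz = 8.5 kHz.
185.5 kHz mod fs = 41.5 kHz.
41.5 kHz > fs/2 = 24 kHz, folds to fs − 41.5 kHz = 6.5 kHz.
31.5 kHz > fs/2 = 24 kHz, folds to fs − 31.5 kHz = 16.5 kHz.
99 kHz mod fs = 3 kHz.
3 kHz ≤ fs/2 = 24 kHz, appears at 3 kHz.
Distinct values: {3 kHz, 6.5 kHz, 8.5 kHz, 16.5 kHz} → 4.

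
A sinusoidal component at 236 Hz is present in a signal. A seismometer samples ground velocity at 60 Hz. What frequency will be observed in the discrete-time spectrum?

236 Hz mod fs = 56 Hz.
56 Hz > fs/2 = 30 Hz, folds to fs − 56 Hz = 4 Hz.

4 Hz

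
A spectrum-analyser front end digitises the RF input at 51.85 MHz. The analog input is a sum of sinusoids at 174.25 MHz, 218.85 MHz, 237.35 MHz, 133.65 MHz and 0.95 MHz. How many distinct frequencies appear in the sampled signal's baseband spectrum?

fs/2 = 25.925 MHz.
174.25 MHz mod fs = 18.7 MHz.
18.7 MHz ≤ fs/2 = 25.925 MHz, appears at 18.7 MHz.
218.85 MHz mod fs = 11.45 MHz.
11.45 MHz ≤ fs/2 = 25.925 MHz, appears at 11.45 MHz.
237.35 MHz mod fs = 29.95 MHz.
29.95 MHz > fs/2 = 25.925 MHz, folds to fs − 29.95 MHz = 21.9 MHz.
133.65 MHz mod fs = 29.95 MHz.
29.95 MHz > fs/2 = 25.925 MHz, folds to fs − 29.95 MHz = 21.9 MHz.
0.95 MHz ≤ fs/2 = 25.925 MHz, passes unchanged.
Distinct values: {0.95 MHz, 11.45 MHz, 18.7 MHz, 21.9 MHz} → 4.

4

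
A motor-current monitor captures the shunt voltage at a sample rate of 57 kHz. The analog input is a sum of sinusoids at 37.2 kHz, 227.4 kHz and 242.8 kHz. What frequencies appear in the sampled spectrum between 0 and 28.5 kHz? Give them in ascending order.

0.6 kHz, 14.8 kHz, 19.8 kHz

fs/2 = 28.5 kHz.
37.2 kHz > fs/2 = 28.5 kHz, folds to fs − 37.2 kHz = 19.8 kHz.
227.4 kHz mod fs = 56.4 kHz.
56.4 kHz > fs/2 = 28.5 kHz, folds to fs − 56.4 kHz = 0.6 kHz.
242.8 kHz mod fs = 14.8 kHz.
14.8 kHz ≤ fs/2 = 28.5 kHz, appears at 14.8 kHz.
Distinct values: {0.6 kHz, 14.8 kHz, 19.8 kHz}.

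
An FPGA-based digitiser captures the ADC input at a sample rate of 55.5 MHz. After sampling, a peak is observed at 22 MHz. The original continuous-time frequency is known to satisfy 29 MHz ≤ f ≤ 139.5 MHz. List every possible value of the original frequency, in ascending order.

Frequencies that alias to 22 MHz are k·fs ± 22 MHz for integer k ≥ 0.
k=0: 22 MHz.
k=1: 33.5 MHz, 77.5 MHz.
k=2: 89 MHz, 133 MHz.
k=3: 144.5 MHz, 188.5 MHz.
Within [29 MHz, 139.5 MHz]: 33.5 MHz, 77.5 MHz, 89 MHz, 133 MHz.

33.5 MHz, 77.5 MHz, 89 MHz, 133 MHz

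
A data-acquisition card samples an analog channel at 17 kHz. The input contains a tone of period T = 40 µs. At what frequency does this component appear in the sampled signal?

8 kHz

T = 40 µs → f = 1/T = 25 kHz.
25 kHz mod fs = 8 kHz.
8 kHz ≤ fs/2 = 8.5 kHz, appears at 8 kHz.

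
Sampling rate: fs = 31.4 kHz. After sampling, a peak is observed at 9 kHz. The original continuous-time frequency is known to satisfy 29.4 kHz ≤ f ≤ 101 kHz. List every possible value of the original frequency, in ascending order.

40.4 kHz, 53.8 kHz, 71.8 kHz, 85.2 kHz

Frequencies that alias to 9 kHz are k·fs ± 9 kHz for integer k ≥ 0.
k=0: 9 kHz.
k=1: 22.4 kHz, 40.4 kHz.
k=2: 53.8 kHz, 71.8 kHz.
k=3: 85.2 kHz, 103.2 kHz.
k=4: 116.6 kHz, 134.6 kHz.
Within [29.4 kHz, 101 kHz]: 40.4 kHz, 53.8 kHz, 71.8 kHz, 85.2 kHz.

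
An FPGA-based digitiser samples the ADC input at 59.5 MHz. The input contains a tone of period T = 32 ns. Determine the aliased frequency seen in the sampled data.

28.25 MHz

T = 32 ns → f = 1/T = 31.25 MHz.
31.25 MHz > fs/2 = 29.75 MHz, folds to fs − 31.25 MHz = 28.25 MHz.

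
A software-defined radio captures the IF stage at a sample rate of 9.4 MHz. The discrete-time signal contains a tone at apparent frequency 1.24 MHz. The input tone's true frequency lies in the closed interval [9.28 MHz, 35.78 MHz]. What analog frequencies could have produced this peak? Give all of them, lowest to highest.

10.64 MHz, 17.56 MHz, 20.04 MHz, 26.96 MHz, 29.44 MHz

Frequencies that alias to 1.24 MHz are k·fs ± 1.24 MHz for integer k ≥ 0.
k=0: 1.24 MHz.
k=1: 8.16 MHz, 10.64 MHz.
k=2: 17.56 MHz, 20.04 MHz.
k=3: 26.96 MHz, 29.44 MHz.
k=4: 36.36 MHz, 38.84 MHz.
Within [9.28 MHz, 35.78 MHz]: 10.64 MHz, 17.56 MHz, 20.04 MHz, 26.96 MHz, 29.44 MHz.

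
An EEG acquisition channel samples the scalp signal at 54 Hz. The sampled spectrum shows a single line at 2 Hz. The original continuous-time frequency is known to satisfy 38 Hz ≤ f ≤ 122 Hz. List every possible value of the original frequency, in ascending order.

52 Hz, 56 Hz, 106 Hz, 110 Hz

Frequencies that alias to 2 Hz are k·fs ± 2 Hz for integer k ≥ 0.
k=0: 2 Hz.
k=1: 52 Hz, 56 Hz.
k=2: 106 Hz, 110 Hz.
k=3: 160 Hz, 164 Hz.
Within [38 Hz, 122 Hz]: 52 Hz, 56 Hz, 106 Hz, 110 Hz.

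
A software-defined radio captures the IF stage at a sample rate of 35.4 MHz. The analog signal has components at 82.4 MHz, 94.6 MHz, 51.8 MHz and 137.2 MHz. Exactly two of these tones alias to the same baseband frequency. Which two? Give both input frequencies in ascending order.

82.4 MHz, 94.6 MHz

fs/2 = 17.7 MHz.
82.4 MHz mod fs = 11.6 MHz.
11.6 MHz ≤ fs/2 = 17.7 MHz, appears at 11.6 MHz.
94.6 MHz mod fs = 23.8 MHz.
23.8 MHz > fs/2 = 17.7 MHz, folds to fs − 23.8 MHz = 11.6 MHz.
51.8 MHz mod fs = 16.4 MHz.
16.4 MHz ≤ fs/2 = 17.7 MHz, appears at 16.4 MHz.
137.2 MHz mod fs = 31 MHz.
31 MHz > fs/2 = 17.7 MHz, folds to fs − 31 MHz = 4.4 MHz.
82.4 MHz and 94.6 MHz both map to 11.6 MHz.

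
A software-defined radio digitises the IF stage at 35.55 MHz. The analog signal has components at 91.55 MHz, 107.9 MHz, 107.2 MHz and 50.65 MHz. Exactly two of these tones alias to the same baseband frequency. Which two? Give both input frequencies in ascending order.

fs/2 = 17.775 MHz.
91.55 MHz mod fs = 20.45 MHz.
20.45 MHz > fs/2 = 17.775 MHz, folds to fs − 20.45 MHz = 15.1 MHz.
107.9 MHz mod fs = 1.25 MHz.
1.25 MHz ≤ fs/2 = 17.775 MHz, appears at 1.25 MHz.
107.2 MHz mod fs = 0.55 MHz.
0.55 MHz ≤ fs/2 = 17.775 MHz, appears at 0.55 MHz.
50.65 MHz mod fs = 15.1 MHz.
15.1 MHz ≤ fs/2 = 17.775 MHz, appears at 15.1 MHz.
50.65 MHz and 91.55 MHz both map to 15.1 MHz.

50.65 MHz, 91.55 MHz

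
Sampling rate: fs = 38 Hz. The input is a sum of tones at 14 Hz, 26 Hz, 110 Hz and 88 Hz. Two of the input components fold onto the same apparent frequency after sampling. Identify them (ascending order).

fs/2 = 19 Hz.
14 Hz ≤ fs/2 = 19 Hz, passes unchanged.
26 Hz > fs/2 = 19 Hz, folds to fs − 26 Hz = 12 Hz.
110 Hz mod fs = 34 Hz.
34 Hz > fs/2 = 19 Hz, folds to fs − 34 Hz = 4 Hz.
88 Hz mod fs = 12 Hz.
12 Hz ≤ fs/2 = 19 Hz, appears at 12 Hz.
26 Hz and 88 Hz both map to 12 Hz.

26 Hz, 88 Hz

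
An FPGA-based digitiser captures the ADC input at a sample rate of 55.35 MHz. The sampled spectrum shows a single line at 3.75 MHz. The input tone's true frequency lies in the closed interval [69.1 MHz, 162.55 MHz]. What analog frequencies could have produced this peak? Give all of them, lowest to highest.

106.95 MHz, 114.45 MHz, 162.3 MHz

Frequencies that alias to 3.75 MHz are k·fs ± 3.75 MHz for integer k ≥ 0.
k=0: 3.75 MHz.
k=1: 51.6 MHz, 59.1 MHz.
k=2: 106.95 MHz, 114.45 MHz.
k=3: 162.3 MHz, 169.8 MHz.
k=4: 217.65 MHz, 225.15 MHz.
Within [69.1 MHz, 162.55 MHz]: 106.95 MHz, 114.45 MHz, 162.3 MHz.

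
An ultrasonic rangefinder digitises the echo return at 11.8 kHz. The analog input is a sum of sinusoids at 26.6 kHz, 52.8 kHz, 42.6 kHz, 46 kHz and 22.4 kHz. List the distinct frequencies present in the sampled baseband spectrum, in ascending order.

1.2 kHz, 3 kHz, 4.6 kHz, 5.6 kHz

fs/2 = 5.9 kHz.
26.6 kHz mod fs = 3 kHz.
3 kHz ≤ fs/2 = 5.9 kHz, appears at 3 kHz.
52.8 kHz mod fs = 5.6 kHz.
5.6 kHz ≤ fs/2 = 5.9 kHz, appears at 5.6 kHz.
42.6 kHz mod fs = 7.2 kHz.
7.2 kHz > fs/2 = 5.9 kHz, folds to fs − 7.2 kHz = 4.6 kHz.
46 kHz mod fs = 10.6 kHz.
10.6 kHz > fs/2 = 5.9 kHz, folds to fs − 10.6 kHz = 1.2 kHz.
22.4 kHz mod fs = 10.6 kHz.
10.6 kHz > fs/2 = 5.9 kHz, folds to fs − 10.6 kHz = 1.2 kHz.
Distinct values: {1.2 kHz, 3 kHz, 4.6 kHz, 5.6 kHz}.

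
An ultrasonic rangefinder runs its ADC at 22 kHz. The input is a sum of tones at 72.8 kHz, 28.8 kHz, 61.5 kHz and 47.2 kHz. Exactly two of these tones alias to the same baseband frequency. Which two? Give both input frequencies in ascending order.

28.8 kHz, 72.8 kHz

fs/2 = 11 kHz.
72.8 kHz mod fs = 6.8 kHz.
6.8 kHz ≤ fs/2 = 11 kHz, appears at 6.8 kHz.
28.8 kHz mod fs = 6.8 kHz.
6.8 kHz ≤ fs/2 = 11 kHz, appears at 6.8 kHz.
61.5 kHz mod fs = 17.5 kHz.
17.5 kHz > fs/2 = 11 kHz, folds to fs − 17.5 kHz = 4.5 kHz.
47.2 kHz mod fs = 3.2 kHz.
3.2 kHz ≤ fs/2 = 11 kHz, appears at 3.2 kHz.
28.8 kHz and 72.8 kHz both map to 6.8 kHz.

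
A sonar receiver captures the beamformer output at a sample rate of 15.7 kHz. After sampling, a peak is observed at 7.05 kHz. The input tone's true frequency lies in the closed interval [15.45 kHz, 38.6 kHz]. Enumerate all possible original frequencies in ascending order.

Frequencies that alias to 7.05 kHz are k·fs ± 7.05 kHz for integer k ≥ 0.
k=0: 7.05 kHz.
k=1: 8.65 kHz, 22.75 kHz.
k=2: 24.35 kHz, 38.45 kHz.
k=3: 40.05 kHz, 54.15 kHz.
Within [15.45 kHz, 38.6 kHz]: 22.75 kHz, 24.35 kHz, 38.45 kHz.

22.75 kHz, 24.35 kHz, 38.45 kHz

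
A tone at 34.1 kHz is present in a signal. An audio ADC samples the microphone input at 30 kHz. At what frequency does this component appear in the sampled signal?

34.1 kHz mod fs = 4.1 kHz.
4.1 kHz ≤ fs/2 = 15 kHz, appears at 4.1 kHz.

4.1 kHz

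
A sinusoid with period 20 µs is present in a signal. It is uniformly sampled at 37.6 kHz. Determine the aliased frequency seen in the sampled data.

T = 20 µs → f = 1/T = 50 kHz.
50 kHz mod fs = 12.4 kHz.
12.4 kHz ≤ fs/2 = 18.8 kHz, appears at 12.4 kHz.

12.4 kHz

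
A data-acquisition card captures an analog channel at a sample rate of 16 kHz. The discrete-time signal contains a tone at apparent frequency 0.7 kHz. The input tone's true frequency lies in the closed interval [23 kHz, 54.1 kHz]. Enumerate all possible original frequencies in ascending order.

Frequencies that alias to 0.7 kHz are k·fs ± 0.7 kHz for integer k ≥ 0.
k=0: 0.7 kHz.
k=1: 15.3 kHz, 16.7 kHz.
k=2: 31.3 kHz, 32.7 kHz.
k=3: 47.3 kHz, 48.7 kHz.
k=4: 63.3 kHz, 64.7 kHz.
Within [23 kHz, 54.1 kHz]: 31.3 kHz, 32.7 kHz, 47.3 kHz, 48.7 kHz.

31.3 kHz, 32.7 kHz, 47.3 kHz, 48.7 kHz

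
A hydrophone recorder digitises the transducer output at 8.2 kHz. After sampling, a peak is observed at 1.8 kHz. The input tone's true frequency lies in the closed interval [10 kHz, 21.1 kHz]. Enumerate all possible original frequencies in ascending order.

10 kHz, 14.6 kHz, 18.2 kHz

Frequencies that alias to 1.8 kHz are k·fs ± 1.8 kHz for integer k ≥ 0.
k=0: 1.8 kHz.
k=1: 6.4 kHz, 10 kHz.
k=2: 14.6 kHz, 18.2 kHz.
k=3: 22.8 kHz, 26.4 kHz.
Within [10 kHz, 21.1 kHz]: 10 kHz, 14.6 kHz, 18.2 kHz.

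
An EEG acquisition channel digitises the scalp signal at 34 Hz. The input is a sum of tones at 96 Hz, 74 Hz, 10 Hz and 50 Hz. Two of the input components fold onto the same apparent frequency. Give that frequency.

6 Hz

fs/2 = 17 Hz.
96 Hz mod fs = 28 Hz.
28 Hz > fs/2 = 17 Hz, folds to fs − 28 Hz = 6 Hz.
74 Hz mod fs = 6 Hz.
6 Hz ≤ fs/2 = 17 Hz, appears at 6 Hz.
10 Hz ≤ fs/2 = 17 Hz, passes unchanged.
50 Hz mod fs = 16 Hz.
16 Hz ≤ fs/2 = 17 Hz, appears at 16 Hz.
74 Hz and 96 Hz both map to 6 Hz.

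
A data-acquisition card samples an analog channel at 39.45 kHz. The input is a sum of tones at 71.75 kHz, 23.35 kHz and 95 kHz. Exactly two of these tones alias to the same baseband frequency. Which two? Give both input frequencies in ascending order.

fs/2 = 19.725 kHz.
71.75 kHz mod fs = 32.3 kHz.
32.3 kHz > fs/2 = 19.725 kHz, folds to fs − 32.3 kHz = 7.15 kHz.
23.35 kHz > fs/2 = 19.725 kHz, folds to fs − 23.35 kHz = 16.1 kHz.
95 kHz mod fs = 16.1 kHz.
16.1 kHz ≤ fs/2 = 19.725 kHz, appears at 16.1 kHz.
23.35 kHz and 95 kHz both map to 16.1 kHz.

23.35 kHz, 95 kHz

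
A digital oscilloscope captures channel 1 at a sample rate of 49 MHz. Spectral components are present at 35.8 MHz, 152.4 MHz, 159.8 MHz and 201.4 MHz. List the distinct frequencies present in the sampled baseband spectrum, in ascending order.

fs/2 = 24.5 MHz.
35.8 MHz > fs/2 = 24.5 MHz, folds to fs − 35.8 MHz = 13.2 MHz.
152.4 MHz mod fs = 5.4 MHz.
5.4 MHz ≤ fs/2 = 24.5 MHz, appears at 5.4 MHz.
159.8 MHz mod fs = 12.8 MHz.
12.8 MHz ≤ fs/2 = 24.5 MHz, appears at 12.8 MHz.
201.4 MHz mod fs = 5.4 MHz.
5.4 MHz ≤ fs/2 = 24.5 MHz, appears at 5.4 MHz.
Distinct values: {5.4 MHz, 12.8 MHz, 13.2 MHz}.

5.4 MHz, 12.8 MHz, 13.2 MHz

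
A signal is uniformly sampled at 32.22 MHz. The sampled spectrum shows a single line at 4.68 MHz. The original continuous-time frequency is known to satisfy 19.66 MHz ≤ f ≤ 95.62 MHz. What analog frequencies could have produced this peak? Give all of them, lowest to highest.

Frequencies that alias to 4.68 MHz are k·fs ± 4.68 MHz for integer k ≥ 0.
k=0: 4.68 MHz.
k=1: 27.54 MHz, 36.9 MHz.
k=2: 59.76 MHz, 69.12 MHz.
k=3: 91.98 MHz, 101.34 MHz.
k=4: 124.2 MHz, 133.56 MHz.
Within [19.66 MHz, 95.62 MHz]: 27.54 MHz, 36.9 MHz, 59.76 MHz, 69.12 MHz, 91.98 MHz.

27.54 MHz, 36.9 MHz, 59.76 MHz, 69.12 MHz, 91.98 MHz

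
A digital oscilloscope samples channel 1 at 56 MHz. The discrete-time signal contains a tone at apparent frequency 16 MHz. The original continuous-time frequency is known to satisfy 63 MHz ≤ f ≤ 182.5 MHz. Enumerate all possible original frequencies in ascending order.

Frequencies that alias to 16 MHz are k·fs ± 16 MHz for integer k ≥ 0.
k=0: 16 MHz.
k=1: 40 MHz, 72 MHz.
k=2: 96 MHz, 128 MHz.
k=3: 152 MHz, 184 MHz.
k=4: 208 MHz, 240 MHz.
Within [63 MHz, 182.5 MHz]: 72 MHz, 96 MHz, 128 MHz, 152 MHz.

72 MHz, 96 MHz, 128 MHz, 152 MHz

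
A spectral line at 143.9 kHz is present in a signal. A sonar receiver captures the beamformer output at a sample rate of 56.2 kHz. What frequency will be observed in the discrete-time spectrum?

24.7 kHz

143.9 kHz mod fs = 31.5 kHz.
31.5 kHz > fs/2 = 28.1 kHz, folds to fs − 31.5 kHz = 24.7 kHz.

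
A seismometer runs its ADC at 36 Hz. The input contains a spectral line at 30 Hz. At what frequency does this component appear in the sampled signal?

6 Hz

30 Hz > fs/2 = 18 Hz, folds to fs − 30 Hz = 6 Hz.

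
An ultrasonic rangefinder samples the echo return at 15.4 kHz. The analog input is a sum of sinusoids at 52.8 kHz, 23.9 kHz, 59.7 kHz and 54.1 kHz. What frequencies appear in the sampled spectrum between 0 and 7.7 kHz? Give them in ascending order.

1.9 kHz, 6.6 kHz, 6.9 kHz, 7.5 kHz

fs/2 = 7.7 kHz.
52.8 kHz mod fs = 6.6 kHz.
6.6 kHz ≤ fs/2 = 7.7 kHz, appears at 6.6 kHz.
23.9 kHz mod fs = 8.5 kHz.
8.5 kHz > fs/2 = 7.7 kHz, folds to fs − 8.5 kHz = 6.9 kHz.
59.7 kHz mod fs = 13.5 kHz.
13.5 kHz > fs/2 = 7.7 kHz, folds to fs − 13.5 kHz = 1.9 kHz.
54.1 kHz mod fs = 7.9 kHz.
7.9 kHz > fs/2 = 7.7 kHz, folds to fs − 7.9 kHz = 7.5 kHz.
Distinct values: {1.9 kHz, 6.6 kHz, 6.9 kHz, 7.5 kHz}.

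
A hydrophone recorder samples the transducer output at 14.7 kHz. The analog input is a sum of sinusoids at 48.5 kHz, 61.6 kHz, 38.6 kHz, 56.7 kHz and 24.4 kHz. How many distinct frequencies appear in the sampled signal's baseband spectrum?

5

fs/2 = 7.35 kHz.
48.5 kHz mod fs = 4.4 kHz.
4.4 kHz ≤ fs/2 = 7.35 kHz, appears at 4.4 kHz.
61.6 kHz mod fs = 2.8 kHz.
2.8 kHz ≤ fs/2 = 7.35 kHz, appears at 2.8 kHz.
38.6 kHz mod fs = 9.2 kHz.
9.2 kHz > fs/2 = 7.35 kHz, folds to fs − 9.2 kHz = 5.5 kHz.
56.7 kHz mod fs = 12.6 kHz.
12.6 kHz > fs/2 = 7.35 kHz, folds to fs − 12.6 kHz = 2.1 kHz.
24.4 kHz mod fs = 9.7 kHz.
9.7 kHz > fs/2 = 7.35 kHz, folds to fs − 9.7 kHz = 5 kHz.
Distinct values: {2.1 kHz, 2.8 kHz, 4.4 kHz, 5 kHz, 5.5 kHz} → 5.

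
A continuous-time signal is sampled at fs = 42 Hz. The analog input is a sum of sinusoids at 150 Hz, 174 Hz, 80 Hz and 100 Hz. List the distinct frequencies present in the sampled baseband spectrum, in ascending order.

fs/2 = 21 Hz.
150 Hz mod fs = 24 Hz.
24 Hz > fs/2 = 21 Hz, folds to fs − 24 Hz = 18 Hz.
174 Hz mod fs = 6 Hz.
6 Hz ≤ fs/2 = 21 Hz, appears at 6 Hz.
80 Hz mod fs = 38 Hz.
38 Hz > fs/2 = 21 Hz, folds to fs − 38 Hz = 4 Hz.
100 Hz mod fs = 16 Hz.
16 Hz ≤ fs/2 = 21 Hz, appears at 16 Hz.
Distinct values: {4 Hz, 6 Hz, 16 Hz, 18 Hz}.

4 Hz, 6 Hz, 16 Hz, 18 Hz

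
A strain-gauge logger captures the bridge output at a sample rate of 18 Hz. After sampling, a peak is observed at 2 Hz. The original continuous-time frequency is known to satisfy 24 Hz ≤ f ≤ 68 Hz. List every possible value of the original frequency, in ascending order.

Frequencies that alias to 2 Hz are k·fs ± 2 Hz for integer k ≥ 0.
k=0: 2 Hz.
k=1: 16 Hz, 20 Hz.
k=2: 34 Hz, 38 Hz.
k=3: 52 Hz, 56 Hz.
k=4: 70 Hz, 74 Hz.
Within [24 Hz, 68 Hz]: 34 Hz, 38 Hz, 52 Hz, 56 Hz.

34 Hz, 38 Hz, 52 Hz, 56 Hz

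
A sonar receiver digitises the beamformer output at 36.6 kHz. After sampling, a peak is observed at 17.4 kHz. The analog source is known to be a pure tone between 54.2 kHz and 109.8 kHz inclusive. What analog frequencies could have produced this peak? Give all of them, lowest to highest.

55.8 kHz, 90.6 kHz, 92.4 kHz

Frequencies that alias to 17.4 kHz are k·fs ± 17.4 kHz for integer k ≥ 0.
k=0: 17.4 kHz.
k=1: 19.2 kHz, 54 kHz.
k=2: 55.8 kHz, 90.6 kHz.
k=3: 92.4 kHz, 127.2 kHz.
k=4: 129 kHz, 163.8 kHz.
Within [54.2 kHz, 109.8 kHz]: 55.8 kHz, 90.6 kHz, 92.4 kHz.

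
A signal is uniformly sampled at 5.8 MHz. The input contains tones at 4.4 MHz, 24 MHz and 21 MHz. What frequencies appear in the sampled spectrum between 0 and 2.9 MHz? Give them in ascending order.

fs/2 = 2.9 MHz.
4.4 MHz > fs/2 = 2.9 MHz, folds to fs − 4.4 MHz = 1.4 MHz.
24 MHz mod fs = 0.8 MHz.
0.8 MHz ≤ fs/2 = 2.9 MHz, appears at 0.8 MHz.
21 MHz mod fs = 3.6 MHz.
3.6 MHz > fs/2 = 2.9 MHz, folds to fs − 3.6 MHz = 2.2 MHz.
Distinct values: {0.8 MHz, 1.4 MHz, 2.2 MHz}.

0.8 MHz, 1.4 MHz, 2.2 MHz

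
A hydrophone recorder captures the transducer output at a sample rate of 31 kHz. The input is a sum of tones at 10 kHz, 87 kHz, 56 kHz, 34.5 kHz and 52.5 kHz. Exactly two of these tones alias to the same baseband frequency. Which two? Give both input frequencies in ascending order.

fs/2 = 15.5 kHz.
10 kHz ≤ fs/2 = 15.5 kHz, passes unchanged.
87 kHz mod fs = 25 kHz.
25 kHz > fs/2 = 15.5 kHz, folds to fs − 25 kHz = 6 kHz.
56 kHz mod fs = 25 kHz.
25 kHz > fs/2 = 15.5 kHz, folds to fs − 25 kHz = 6 kHz.
34.5 kHz mod fs = 3.5 kHz.
3.5 kHz ≤ fs/2 = 15.5 kHz, appears at 3.5 kHz.
52.5 kHz mod fs = 21.5 kHz.
21.5 kHz > fs/2 = 15.5 kHz, folds to fs − 21.5 kHz = 9.5 kHz.
56 kHz and 87 kHz both map to 6 kHz.

56 kHz, 87 kHz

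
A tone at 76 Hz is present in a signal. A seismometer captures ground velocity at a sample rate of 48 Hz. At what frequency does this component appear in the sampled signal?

76 Hz mod fs = 28 Hz.
28 Hz > fs/2 = 24 Hz, folds to fs − 28 Hz = 20 Hz.

20 Hz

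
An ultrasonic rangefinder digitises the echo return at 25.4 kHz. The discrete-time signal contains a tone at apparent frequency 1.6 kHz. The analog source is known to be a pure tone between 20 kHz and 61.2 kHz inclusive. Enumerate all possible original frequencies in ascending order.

23.8 kHz, 27 kHz, 49.2 kHz, 52.4 kHz

Frequencies that alias to 1.6 kHz are k·fs ± 1.6 kHz for integer k ≥ 0.
k=0: 1.6 kHz.
k=1: 23.8 kHz, 27 kHz.
k=2: 49.2 kHz, 52.4 kHz.
k=3: 74.6 kHz, 77.8 kHz.
Within [20 kHz, 61.2 kHz]: 23.8 kHz, 27 kHz, 49.2 kHz, 52.4 kHz.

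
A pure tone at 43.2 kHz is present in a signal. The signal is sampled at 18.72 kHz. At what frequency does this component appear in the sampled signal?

43.2 kHz mod fs = 5.76 kHz.
5.76 kHz ≤ fs/2 = 9.36 kHz, appears at 5.76 kHz.

5.76 kHz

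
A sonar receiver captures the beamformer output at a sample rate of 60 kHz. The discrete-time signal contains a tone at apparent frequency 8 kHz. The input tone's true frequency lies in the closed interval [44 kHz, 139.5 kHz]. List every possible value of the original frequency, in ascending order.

Frequencies that alias to 8 kHz are k·fs ± 8 kHz for integer k ≥ 0.
k=0: 8 kHz.
k=1: 52 kHz, 68 kHz.
k=2: 112 kHz, 128 kHz.
k=3: 172 kHz, 188 kHz.
Within [44 kHz, 139.5 kHz]: 52 kHz, 68 kHz, 112 kHz, 128 kHz.

52 kHz, 68 kHz, 112 kHz, 128 kHz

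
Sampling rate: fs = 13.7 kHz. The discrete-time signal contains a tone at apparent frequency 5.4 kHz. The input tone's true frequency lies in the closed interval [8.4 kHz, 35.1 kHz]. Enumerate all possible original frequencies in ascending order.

19.1 kHz, 22 kHz, 32.8 kHz

Frequencies that alias to 5.4 kHz are k·fs ± 5.4 kHz for integer k ≥ 0.
k=0: 5.4 kHz.
k=1: 8.3 kHz, 19.1 kHz.
k=2: 22 kHz, 32.8 kHz.
k=3: 35.7 kHz, 46.5 kHz.
Within [8.4 kHz, 35.1 kHz]: 19.1 kHz, 22 kHz, 32.8 kHz.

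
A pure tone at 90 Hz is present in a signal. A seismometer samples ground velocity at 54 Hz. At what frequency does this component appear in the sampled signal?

90 Hz mod fs = 36 Hz.
36 Hz > fs/2 = 27 Hz, folds to fs − 36 Hz = 18 Hz.

18 Hz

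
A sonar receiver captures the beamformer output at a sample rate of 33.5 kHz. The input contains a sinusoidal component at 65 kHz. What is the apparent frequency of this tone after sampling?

2 kHz

65 kHz mod fs = 31.5 kHz.
31.5 kHz > fs/2 = 16.75 kHz, folds to fs − 31.5 kHz = 2 kHz.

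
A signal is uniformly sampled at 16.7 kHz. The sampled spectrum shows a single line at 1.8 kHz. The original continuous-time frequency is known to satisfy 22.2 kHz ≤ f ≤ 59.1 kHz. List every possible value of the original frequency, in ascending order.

31.6 kHz, 35.2 kHz, 48.3 kHz, 51.9 kHz

Frequencies that alias to 1.8 kHz are k·fs ± 1.8 kHz for integer k ≥ 0.
k=0: 1.8 kHz.
k=1: 14.9 kHz, 18.5 kHz.
k=2: 31.6 kHz, 35.2 kHz.
k=3: 48.3 kHz, 51.9 kHz.
k=4: 65 kHz, 68.6 kHz.
Within [22.2 kHz, 59.1 kHz]: 31.6 kHz, 35.2 kHz, 48.3 kHz, 51.9 kHz.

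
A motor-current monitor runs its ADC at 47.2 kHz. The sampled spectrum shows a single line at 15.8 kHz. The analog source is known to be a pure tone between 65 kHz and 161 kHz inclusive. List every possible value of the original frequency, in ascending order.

Frequencies that alias to 15.8 kHz are k·fs ± 15.8 kHz for integer k ≥ 0.
k=0: 15.8 kHz.
k=1: 31.4 kHz, 63 kHz.
k=2: 78.6 kHz, 110.2 kHz.
k=3: 125.8 kHz, 157.4 kHz.
k=4: 173 kHz, 204.6 kHz.
Within [65 kHz, 161 kHz]: 78.6 kHz, 110.2 kHz, 125.8 kHz, 157.4 kHz.

78.6 kHz, 110.2 kHz, 125.8 kHz, 157.4 kHz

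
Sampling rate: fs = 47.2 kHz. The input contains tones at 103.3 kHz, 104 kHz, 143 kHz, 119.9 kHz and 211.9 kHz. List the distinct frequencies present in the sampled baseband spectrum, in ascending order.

fs/2 = 23.6 kHz.
103.3 kHz mod fs = 8.9 kHz.
8.9 kHz ≤ fs/2 = 23.6 kHz, appears at 8.9 kHz.
104 kHz mod fs = 9.6 kHz.
9.6 kHz ≤ fs/2 = 23.6 kHz, appears at 9.6 kHz.
143 kHz mod fs = 1.4 kHz.
1.4 kHz ≤ fs/2 = 23.6 kHz, appears at 1.4 kHz.
119.9 kHz mod fs = 25.5 kHz.
25.5 kHz > fs/2 = 23.6 kHz, folds to fs − 25.5 kHz = 21.7 kHz.
211.9 kHz mod fs = 23.1 kHz.
23.1 kHz ≤ fs/2 = 23.6 kHz, appears at 23.1 kHz.
Distinct values: {1.4 kHz, 8.9 kHz, 9.6 kHz, 21.7 kHz, 23.1 kHz}.

1.4 kHz, 8.9 kHz, 9.6 kHz, 21.7 kHz, 23.1 kHz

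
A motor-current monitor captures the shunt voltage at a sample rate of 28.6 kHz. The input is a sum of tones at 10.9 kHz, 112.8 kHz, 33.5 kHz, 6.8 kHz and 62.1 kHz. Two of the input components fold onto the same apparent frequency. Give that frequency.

fs/2 = 14.3 kHz.
10.9 kHz ≤ fs/2 = 14.3 kHz, passes unchanged.
112.8 kHz mod fs = 27 kHz.
27 kHz > fs/2 = 14.3 kHz, folds to fs − 27 kHz = 1.6 kHz.
33.5 kHz mod fs = 4.9 kHz.
4.9 kHz ≤ fs/2 = 14.3 kHz, appears at 4.9 kHz.
6.8 kHz ≤ fs/2 = 14.3 kHz, passes unchanged.
62.1 kHz mod fs = 4.9 kHz.
4.9 kHz ≤ fs/2 = 14.3 kHz, appears at 4.9 kHz.
33.5 kHz and 62.1 kHz both map to 4.9 kHz.

4.9 kHz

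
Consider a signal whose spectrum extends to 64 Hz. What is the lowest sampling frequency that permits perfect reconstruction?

128 Hz

Nyquist rate = 2 × 64 Hz = 128 Hz.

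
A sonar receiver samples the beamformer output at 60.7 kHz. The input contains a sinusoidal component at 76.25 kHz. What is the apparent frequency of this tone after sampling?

15.55 kHz

76.25 kHz mod fs = 15.55 kHz.
15.55 kHz ≤ fs/2 = 30.35 kHz, appears at 15.55 kHz.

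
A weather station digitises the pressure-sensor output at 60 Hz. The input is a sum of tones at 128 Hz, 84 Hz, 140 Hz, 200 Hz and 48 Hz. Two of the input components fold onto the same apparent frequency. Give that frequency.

fs/2 = 30 Hz.
128 Hz mod fs = 8 Hz.
8 Hz ≤ fs/2 = 30 Hz, appears at 8 Hz.
84 Hz mod fs = 24 Hz.
24 Hz ≤ fs/2 = 30 Hz, appears at 24 Hz.
140 Hz mod fs = 20 Hz.
20 Hz ≤ fs/2 = 30 Hz, appears at 20 Hz.
200 Hz mod fs = 20 Hz.
20 Hz ≤ fs/2 = 30 Hz, appears at 20 Hz.
48 Hz > fs/2 = 30 Hz, folds to fs − 48 Hz = 12 Hz.
140 Hz and 200 Hz both map to 20 Hz.

20 Hz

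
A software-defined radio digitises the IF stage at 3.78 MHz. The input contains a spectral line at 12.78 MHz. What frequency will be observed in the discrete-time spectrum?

12.78 MHz mod fs = 1.44 MHz.
1.44 MHz ≤ fs/2 = 1.89 MHz, appears at 1.44 MHz.

1.44 MHz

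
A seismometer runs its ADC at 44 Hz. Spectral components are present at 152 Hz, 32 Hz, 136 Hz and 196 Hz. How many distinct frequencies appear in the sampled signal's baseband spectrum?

fs/2 = 22 Hz.
152 Hz mod fs = 20 Hz.
20 Hz ≤ fs/2 = 22 Hz, appears at 20 Hz.
32 Hz > fs/2 = 22 Hz, folds to fs − 32 Hz = 12 Hz.
136 Hz mod fs = 4 Hz.
4 Hz ≤ fs/2 = 22 Hz, appears at 4 Hz.
196 Hz mod fs = 20 Hz.
20 Hz ≤ fs/2 = 22 Hz, appears at 20 Hz.
Distinct values: {4 Hz, 12 Hz, 20 Hz} → 3.

3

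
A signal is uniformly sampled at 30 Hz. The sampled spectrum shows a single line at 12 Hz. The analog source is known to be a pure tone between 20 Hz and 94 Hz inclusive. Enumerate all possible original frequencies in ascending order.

42 Hz, 48 Hz, 72 Hz, 78 Hz

Frequencies that alias to 12 Hz are k·fs ± 12 Hz for integer k ≥ 0.
k=0: 12 Hz.
k=1: 18 Hz, 42 Hz.
k=2: 48 Hz, 72 Hz.
k=3: 78 Hz, 102 Hz.
k=4: 108 Hz, 132 Hz.
Within [20 Hz, 94 Hz]: 42 Hz, 48 Hz, 72 Hz, 78 Hz.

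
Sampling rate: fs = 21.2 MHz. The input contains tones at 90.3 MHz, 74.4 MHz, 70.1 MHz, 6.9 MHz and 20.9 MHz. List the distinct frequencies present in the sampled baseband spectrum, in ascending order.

0.3 MHz, 5.5 MHz, 6.5 MHz, 6.9 MHz, 10.4 MHz

fs/2 = 10.6 MHz.
90.3 MHz mod fs = 5.5 MHz.
5.5 MHz ≤ fs/2 = 10.6 MHz, appears at 5.5 MHz.
74.4 MHz mod fs = 10.8 MHz.
10.8 MHz > fs/2 = 10.6 MHz, folds to fs − 10.8 MHz = 10.4 MHz.
70.1 MHz mod fs = 6.5 MHz.
6.5 MHz ≤ fs/2 = 10.6 MHz, appears at 6.5 MHz.
6.9 MHz ≤ fs/2 = 10.6 MHz, passes unchanged.
20.9 MHz > fs/2 = 10.6 MHz, folds to fs − 20.9 MHz = 0.3 MHz.
Distinct values: {0.3 MHz, 5.5 MHz, 6.5 MHz, 6.9 MHz, 10.4 MHz}.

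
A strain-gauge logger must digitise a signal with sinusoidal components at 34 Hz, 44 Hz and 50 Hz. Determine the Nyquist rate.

Highest-frequency component: 50 Hz.
Nyquist rate = 2 × 50 Hz = 100 Hz.

100 Hz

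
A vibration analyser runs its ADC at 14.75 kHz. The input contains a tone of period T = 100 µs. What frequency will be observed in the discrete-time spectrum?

T = 100 µs → f = 1/T = 10 kHz.
10 kHz > fs/2 = 7.375 kHz, folds to fs − 10 kHz = 4.75 kHz.

4.75 kHz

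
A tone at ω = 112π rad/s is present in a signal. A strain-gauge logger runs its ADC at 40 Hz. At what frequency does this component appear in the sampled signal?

16 Hz

ω = 112π rad/s → f = ω/(2π) = 56 Hz.
56 Hz mod fs = 16 Hz.
16 Hz ≤ fs/2 = 20 Hz, appears at 16 Hz.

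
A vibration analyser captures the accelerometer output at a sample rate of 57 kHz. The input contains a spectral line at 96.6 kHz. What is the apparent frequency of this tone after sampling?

17.4 kHz

96.6 kHz mod fs = 39.6 kHz.
39.6 kHz > fs/2 = 28.5 kHz, folds to fs − 39.6 kHz = 17.4 kHz.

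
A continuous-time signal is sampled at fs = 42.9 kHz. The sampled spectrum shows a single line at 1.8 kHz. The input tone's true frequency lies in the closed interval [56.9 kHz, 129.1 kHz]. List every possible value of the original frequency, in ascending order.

Frequencies that alias to 1.8 kHz are k·fs ± 1.8 kHz for integer k ≥ 0.
k=0: 1.8 kHz.
k=1: 41.1 kHz, 44.7 kHz.
k=2: 84 kHz, 87.6 kHz.
k=3: 126.9 kHz, 130.5 kHz.
k=4: 169.8 kHz, 173.4 kHz.
Within [56.9 kHz, 129.1 kHz]: 84 kHz, 87.6 kHz, 126.9 kHz.

84 kHz, 87.6 kHz, 126.9 kHz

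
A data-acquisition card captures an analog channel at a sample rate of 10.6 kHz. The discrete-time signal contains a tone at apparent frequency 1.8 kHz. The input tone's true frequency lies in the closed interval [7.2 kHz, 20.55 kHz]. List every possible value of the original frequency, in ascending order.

8.8 kHz, 12.4 kHz, 19.4 kHz

Frequencies that alias to 1.8 kHz are k·fs ± 1.8 kHz for integer k ≥ 0.
k=0: 1.8 kHz.
k=1: 8.8 kHz, 12.4 kHz.
k=2: 19.4 kHz, 23 kHz.
k=3: 30 kHz, 33.6 kHz.
Within [7.2 kHz, 20.55 kHz]: 8.8 kHz, 12.4 kHz, 19.4 kHz.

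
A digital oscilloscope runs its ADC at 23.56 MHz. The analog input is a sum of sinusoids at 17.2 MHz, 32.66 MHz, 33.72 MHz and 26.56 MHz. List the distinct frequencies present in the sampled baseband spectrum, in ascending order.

3 MHz, 6.36 MHz, 9.1 MHz, 10.16 MHz

fs/2 = 11.78 MHz.
17.2 MHz > fs/2 = 11.78 MHz, folds to fs − 17.2 MHz = 6.36 MHz.
32.66 MHz mod fs = 9.1 MHz.
9.1 MHz ≤ fs/2 = 11.78 MHz, appears at 9.1 MHz.
33.72 MHz mod fs = 10.16 MHz.
10.16 MHz ≤ fs/2 = 11.78 MHz, appears at 10.16 MHz.
26.56 MHz mod fs = 3 MHz.
3 MHz ≤ fs/2 = 11.78 MHz, appears at 3 MHz.
Distinct values: {3 MHz, 6.36 MHz, 9.1 MHz, 10.16 MHz}.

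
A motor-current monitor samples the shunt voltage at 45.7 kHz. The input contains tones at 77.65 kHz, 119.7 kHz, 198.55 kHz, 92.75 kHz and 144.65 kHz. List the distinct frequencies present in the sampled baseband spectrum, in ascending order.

1.35 kHz, 7.55 kHz, 13.75 kHz, 15.75 kHz, 17.4 kHz

fs/2 = 22.85 kHz.
77.65 kHz mod fs = 31.95 kHz.
31.95 kHz > fs/2 = 22.85 kHz, folds to fs − 31.95 kHz = 13.75 kHz.
119.7 kHz mod fs = 28.3 kHz.
28.3 kHz > fs/2 = 22.85 kHz, folds to fs − 28.3 kHz = 17.4 kHz.
198.55 kHz mod fs = 15.75 kHz.
15.75 kHz ≤ fs/2 = 22.85 kHz, appears at 15.75 kHz.
92.75 kHz mod fs = 1.35 kHz.
1.35 kHz ≤ fs/2 = 22.85 kHz, appears at 1.35 kHz.
144.65 kHz mod fs = 7.55 kHz.
7.55 kHz ≤ fs/2 = 22.85 kHz, appears at 7.55 kHz.
Distinct values: {1.35 kHz, 7.55 kHz, 13.75 kHz, 15.75 kHz, 17.4 kHz}.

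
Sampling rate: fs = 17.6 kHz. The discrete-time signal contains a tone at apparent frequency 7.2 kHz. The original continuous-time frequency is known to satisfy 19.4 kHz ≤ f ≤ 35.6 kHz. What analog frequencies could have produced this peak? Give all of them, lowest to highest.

24.8 kHz, 28 kHz

Frequencies that alias to 7.2 kHz are k·fs ± 7.2 kHz for integer k ≥ 0.
k=0: 7.2 kHz.
k=1: 10.4 kHz, 24.8 kHz.
k=2: 28 kHz, 42.4 kHz.
k=3: 45.6 kHz, 60 kHz.
Within [19.4 kHz, 35.6 kHz]: 24.8 kHz, 28 kHz.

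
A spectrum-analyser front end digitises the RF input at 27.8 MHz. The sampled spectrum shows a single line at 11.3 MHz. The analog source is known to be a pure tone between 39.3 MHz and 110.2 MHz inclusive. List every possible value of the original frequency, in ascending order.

Frequencies that alias to 11.3 MHz are k·fs ± 11.3 MHz for integer k ≥ 0.
k=0: 11.3 MHz.
k=1: 16.5 MHz, 39.1 MHz.
k=2: 44.3 MHz, 66.9 MHz.
k=3: 72.1 MHz, 94.7 MHz.
k=4: 99.9 MHz, 122.5 MHz.
k=5: 127.7 MHz, 150.3 MHz.
Within [39.3 MHz, 110.2 MHz]: 44.3 MHz, 66.9 MHz, 72.1 MHz, 94.7 MHz, 99.9 MHz.

44.3 MHz, 66.9 MHz, 72.1 MHz, 94.7 MHz, 99.9 MHz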